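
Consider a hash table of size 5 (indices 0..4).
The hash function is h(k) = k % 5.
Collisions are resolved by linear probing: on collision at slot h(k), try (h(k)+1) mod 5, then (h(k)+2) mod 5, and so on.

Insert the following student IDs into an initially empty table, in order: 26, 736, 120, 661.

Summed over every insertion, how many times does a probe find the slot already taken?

26 hashes to 1; slot 1 is free → place at 1.
736 hashes to 1; 1 taken → place at 2.
120 hashes to 0; slot 0 is free → place at 0.
661 hashes to 1; 1,2 taken → place at 3.
Table: [120, 26, 736, 661, —]

3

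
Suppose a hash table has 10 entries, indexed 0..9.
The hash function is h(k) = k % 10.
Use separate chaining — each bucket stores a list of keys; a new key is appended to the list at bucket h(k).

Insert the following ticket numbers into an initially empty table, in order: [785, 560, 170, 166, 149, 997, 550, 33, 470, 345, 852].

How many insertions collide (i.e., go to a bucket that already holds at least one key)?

4

Insert 785: h=5, bucket 5 empty → new chain.
Insert 560: h=0, bucket 0 empty → new chain.
Insert 170: h=0, bucket 0 nonempty → append to chain.
Insert 166: h=6, bucket 6 empty → new chain.
Insert 149: h=9, bucket 9 empty → new chain.
Insert 997: h=7, bucket 7 empty → new chain.
Insert 550: h=0, bucket 0 nonempty → append to chain.
Insert 33: h=3, bucket 3 empty → new chain.
Insert 470: h=0, bucket 0 nonempty → append to chain.
Insert 345: h=5, bucket 5 nonempty → append to chain.
Insert 852: h=2, bucket 2 empty → new chain.
Final buckets:
0: 560 -> 170 -> 550 -> 470
1: _
2: 852
3: 33
4: _
5: 785 -> 345
6: 166
7: 997
8: _
9: 149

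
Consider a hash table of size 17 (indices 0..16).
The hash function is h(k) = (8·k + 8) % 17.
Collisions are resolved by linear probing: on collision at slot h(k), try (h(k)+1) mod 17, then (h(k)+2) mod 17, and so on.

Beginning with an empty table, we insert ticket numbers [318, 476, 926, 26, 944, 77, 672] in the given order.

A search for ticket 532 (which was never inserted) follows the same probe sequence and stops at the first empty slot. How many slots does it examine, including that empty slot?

3

318: h=2 => slot 2
476: h=8 => slot 8
926: h=4 => slot 4
26: h=12 => slot 12
944: h=12, probe 12,13 => slot 13
77: h=12, probe 12,13,14 => slot 14
672: h=12, probe 12,13,14,15 => slot 15
Table: [-, -, 318, -, 926, -, -, -, 476, -, -, -, 26, 944, 77, 672, -]
Lookup 532: h=14, probe 14,15,16 → slot 16 empty, not found.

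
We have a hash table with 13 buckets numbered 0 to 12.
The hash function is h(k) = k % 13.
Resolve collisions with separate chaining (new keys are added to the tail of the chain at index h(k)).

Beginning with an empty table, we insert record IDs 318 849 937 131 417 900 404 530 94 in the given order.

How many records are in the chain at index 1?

Insert 318: h=6, bucket 6 empty → new chain.
Insert 849: h=4, bucket 4 empty → new chain.
Insert 937: h=1, bucket 1 empty → new chain.
Insert 131: h=1, bucket 1 nonempty → append to chain.
Insert 417: h=1, bucket 1 nonempty → append to chain.
Insert 900: h=3, bucket 3 empty → new chain.
Insert 404: h=1, bucket 1 nonempty → append to chain.
Insert 530: h=10, bucket 10 empty → new chain.
Insert 94: h=3, bucket 3 nonempty → append to chain.
Final buckets:
0: .
1: 937 -> 131 -> 417 -> 404
2: .
3: 900 -> 94
4: 849
5: .
6: 318
7: .
8: .
9: .
10: 530
11: .
12: .

4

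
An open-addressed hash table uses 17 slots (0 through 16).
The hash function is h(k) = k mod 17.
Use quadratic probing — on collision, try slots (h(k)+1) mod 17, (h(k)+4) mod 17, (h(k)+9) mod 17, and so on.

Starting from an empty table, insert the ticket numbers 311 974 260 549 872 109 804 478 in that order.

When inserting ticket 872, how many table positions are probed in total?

5

311 hashes to 5; slot 5 is free → place at 5.
974 hashes to 5; 5 taken → place at 6.
260 hashes to 5; 5,6 taken → place at 9.
549 hashes to 5; 5,6,9 taken → place at 14.
872 hashes to 5; 5,6,9,14 taken → place at 4.
109 hashes to 7; slot 7 is free → place at 7.
804 hashes to 5; 5,6,9,14,4 taken → place at 13.
478 hashes to 2; slot 2 is free → place at 2.
Table: [—, —, 478, —, 872, 311, 974, 109, —, 260, —, —, —, 804, 549, —, —]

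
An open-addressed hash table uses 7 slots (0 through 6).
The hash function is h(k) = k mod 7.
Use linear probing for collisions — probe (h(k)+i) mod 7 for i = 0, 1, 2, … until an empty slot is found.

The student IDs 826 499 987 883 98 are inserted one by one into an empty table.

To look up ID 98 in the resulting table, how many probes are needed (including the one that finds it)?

826: h=0 => slot 0
499: h=2 => slot 2
987: h=0, probe 0,1 => slot 1
883: h=1, probe 1,2,3 => slot 3
98: h=0, probe 0,1,2,3,4 => slot 4
Table: [826, 987, 499, 883, 98, ., .]
Lookup 98: h=0, probe 0,1,2,3,4 → found at 4.

5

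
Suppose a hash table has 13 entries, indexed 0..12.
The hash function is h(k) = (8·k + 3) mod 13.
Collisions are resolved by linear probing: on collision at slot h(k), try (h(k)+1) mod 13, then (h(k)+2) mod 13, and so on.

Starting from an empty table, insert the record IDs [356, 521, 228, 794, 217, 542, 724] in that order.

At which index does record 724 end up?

1

Insert 356: h=4, slot 4 empty -> index 4.
Insert 521: h=11, slot 11 empty -> index 11.
Insert 228: h=7, slot 7 empty -> index 7.
Insert 794: h=11, slot 11 occupied -> index 12.
Insert 217: h=10, slot 10 empty -> index 10.
Insert 542: h=10, slots 10,11,12 occupied -> index 0.
Insert 724: h=10, slots 10,11,12,0 occupied -> index 1.
Table: [542, 724, —, —, 356, —, —, 228, —, —, 217, 521, 794]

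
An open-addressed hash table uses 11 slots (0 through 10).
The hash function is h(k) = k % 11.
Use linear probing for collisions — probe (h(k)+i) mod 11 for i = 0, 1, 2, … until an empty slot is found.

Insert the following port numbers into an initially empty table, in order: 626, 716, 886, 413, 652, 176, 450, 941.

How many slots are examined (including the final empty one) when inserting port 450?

626 hashes to 10; slot 10 is free => place at 10.
716 hashes to 1; slot 1 is free => place at 1.
886 hashes to 6; slot 6 is free => place at 6.
413 hashes to 6; 6 taken => place at 7.
652 hashes to 3; slot 3 is free => place at 3.
176 hashes to 0; slot 0 is free => place at 0.
450 hashes to 10; 10,0,1 taken => place at 2.
941 hashes to 6; 6,7 taken => place at 8.
Table: [176, 716, 450, 652, ., ., 886, 413, 941, ., 626]

4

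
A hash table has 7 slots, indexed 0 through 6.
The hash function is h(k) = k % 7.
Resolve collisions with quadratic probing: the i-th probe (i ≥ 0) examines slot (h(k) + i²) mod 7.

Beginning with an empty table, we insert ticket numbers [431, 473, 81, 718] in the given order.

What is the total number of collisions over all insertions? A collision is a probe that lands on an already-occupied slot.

Insert 431: h=4, slot 4 empty -> index 4.
Insert 473: h=4, slot 4 occupied -> index 5.
Insert 81: h=4, slots 4,5 occupied -> index 1.
Insert 718: h=4, slots 4,5,1 occupied -> index 6.
Table: [_, 81, _, _, 431, 473, 718]

6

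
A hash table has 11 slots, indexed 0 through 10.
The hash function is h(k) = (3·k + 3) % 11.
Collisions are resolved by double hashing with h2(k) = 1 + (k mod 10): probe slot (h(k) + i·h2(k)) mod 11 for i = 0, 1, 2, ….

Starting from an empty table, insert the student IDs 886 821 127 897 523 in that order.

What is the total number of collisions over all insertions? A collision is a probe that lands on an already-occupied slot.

4

886: h=10 → slot 10
821: h=2 → slot 2
127: h=10, h2=8, probe 10,7 → slot 7
897: h=10, h2=8, probe 10,7,4 → slot 4
523: h=10, h2=4, probe 10,3 → slot 3
Table: [_, _, 821, 523, 897, _, _, 127, _, _, 886]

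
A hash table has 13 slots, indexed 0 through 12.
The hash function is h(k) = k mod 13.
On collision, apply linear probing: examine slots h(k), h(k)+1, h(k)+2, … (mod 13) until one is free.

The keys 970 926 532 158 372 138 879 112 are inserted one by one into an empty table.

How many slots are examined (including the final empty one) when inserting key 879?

Insert 970: h=8, slot 8 empty -> index 8.
Insert 926: h=3, slot 3 empty -> index 3.
Insert 532: h=12, slot 12 empty -> index 12.
Insert 158: h=2, slot 2 empty -> index 2.
Insert 372: h=8, slot 8 occupied -> index 9.
Insert 138: h=8, slots 8,9 occupied -> index 10.
Insert 879: h=8, slots 8,9,10 occupied -> index 11.
Insert 112: h=8, slots 8,9,10,11,12 occupied -> index 0.
Table: [112, —, 158, 926, —, —, —, —, 970, 372, 138, 879, 532]

4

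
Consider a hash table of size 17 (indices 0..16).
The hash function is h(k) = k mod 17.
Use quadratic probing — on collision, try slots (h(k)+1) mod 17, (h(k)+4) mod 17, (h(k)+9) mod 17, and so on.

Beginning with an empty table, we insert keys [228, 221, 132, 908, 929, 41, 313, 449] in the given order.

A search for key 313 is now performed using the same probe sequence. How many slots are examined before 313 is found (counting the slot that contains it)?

228 hashes to 7; slot 7 is free → place at 7.
221 hashes to 0; slot 0 is free → place at 0.
132 hashes to 13; slot 13 is free → place at 13.
908 hashes to 7; 7 taken → place at 8.
929 hashes to 11; slot 11 is free → place at 11.
41 hashes to 7; 7,8,11 taken → place at 16.
313 hashes to 7; 7,8,11,16 taken → place at 6.
449 hashes to 7; 7,8,11,16,6 taken → place at 15.
Table: [221, -, -, -, -, -, 313, 228, 908, -, -, 929, -, 132, -, 449, 41]
Lookup 313: h=7, probe 7,8,11,16,6 → found at 6.

5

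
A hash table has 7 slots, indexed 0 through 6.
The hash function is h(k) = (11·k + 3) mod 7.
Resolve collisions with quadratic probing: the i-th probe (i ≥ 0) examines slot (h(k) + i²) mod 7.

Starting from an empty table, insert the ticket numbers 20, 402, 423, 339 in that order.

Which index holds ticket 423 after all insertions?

2

20: h=6 => slot 6
402: h=1 => slot 1
423: h=1, probe 1,2 => slot 2
339: h=1, probe 1,2,5 => slot 5
Table: [∅, 402, 423, ∅, ∅, 339, 20]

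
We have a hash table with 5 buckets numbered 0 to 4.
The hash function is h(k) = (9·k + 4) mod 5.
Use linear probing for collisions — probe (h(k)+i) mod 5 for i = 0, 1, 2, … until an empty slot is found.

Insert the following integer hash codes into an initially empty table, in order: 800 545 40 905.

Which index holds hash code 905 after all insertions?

2

800: h=4 → slot 4
545: h=4, probe 4,0 → slot 0
40: h=4, probe 4,0,1 → slot 1
905: h=4, probe 4,0,1,2 → slot 2
Table: [545, 40, 905, _, 800]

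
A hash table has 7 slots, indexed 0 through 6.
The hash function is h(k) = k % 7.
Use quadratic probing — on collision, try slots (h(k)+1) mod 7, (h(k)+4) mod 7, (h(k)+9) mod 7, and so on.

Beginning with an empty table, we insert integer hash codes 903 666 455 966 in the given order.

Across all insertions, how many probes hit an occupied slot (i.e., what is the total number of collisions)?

5

Insert 903: h=0, slot 0 empty → index 0.
Insert 666: h=1, slot 1 empty → index 1.
Insert 455: h=0, slots 0,1 occupied → index 4.
Insert 966: h=0, slots 0,1,4 occupied → index 2.
Table: [903, 666, 966, ∅, 455, ∅, ∅]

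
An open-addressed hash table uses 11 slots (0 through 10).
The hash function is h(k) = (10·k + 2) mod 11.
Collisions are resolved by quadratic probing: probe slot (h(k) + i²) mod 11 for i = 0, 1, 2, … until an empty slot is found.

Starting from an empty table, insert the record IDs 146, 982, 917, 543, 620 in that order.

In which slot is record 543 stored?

2

Insert 146: h=10, slot 10 empty -> index 10.
Insert 982: h=10, slot 10 occupied -> index 0.
Insert 917: h=9, slot 9 empty -> index 9.
Insert 543: h=9, slots 9,10 occupied -> index 2.
Insert 620: h=9, slots 9,10,2 occupied -> index 7.
Table: [982, -, 543, -, -, -, -, 620, -, 917, 146]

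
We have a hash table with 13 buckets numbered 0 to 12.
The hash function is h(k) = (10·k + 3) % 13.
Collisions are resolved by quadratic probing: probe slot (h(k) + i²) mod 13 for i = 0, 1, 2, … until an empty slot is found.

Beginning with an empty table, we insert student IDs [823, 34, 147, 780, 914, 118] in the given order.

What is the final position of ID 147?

8

Insert 823: h=4, slot 4 empty => index 4.
Insert 34: h=5, slot 5 empty => index 5.
Insert 147: h=4, slots 4,5 occupied => index 8.
Insert 780: h=3, slot 3 empty => index 3.
Insert 914: h=4, slots 4,5,8 occupied => index 0.
Insert 118: h=0, slot 0 occupied => index 1.
Table: [914, 118, ∅, 780, 823, 34, ∅, ∅, 147, ∅, ∅, ∅, ∅]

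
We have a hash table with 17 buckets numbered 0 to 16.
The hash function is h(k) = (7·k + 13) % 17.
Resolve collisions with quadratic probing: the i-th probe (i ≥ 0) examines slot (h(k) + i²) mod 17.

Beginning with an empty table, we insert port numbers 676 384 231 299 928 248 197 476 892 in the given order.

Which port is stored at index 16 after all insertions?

676: h=2 => slot 2
384: h=15 => slot 15
231: h=15, probe 15,16 => slot 16
299: h=15, probe 15,16,2,7 => slot 7
928: h=15, probe 15,16,2,7,14 => slot 14
248: h=15, probe 15,16,2,7,14,6 => slot 6
197: h=15, probe 15,16,2,7,14,6,0 => slot 0
476: h=13 => slot 13
892: h=1 => slot 1
Table: [197, 892, 676, ∅, ∅, ∅, 248, 299, ∅, ∅, ∅, ∅, ∅, 476, 928, 384, 231]

231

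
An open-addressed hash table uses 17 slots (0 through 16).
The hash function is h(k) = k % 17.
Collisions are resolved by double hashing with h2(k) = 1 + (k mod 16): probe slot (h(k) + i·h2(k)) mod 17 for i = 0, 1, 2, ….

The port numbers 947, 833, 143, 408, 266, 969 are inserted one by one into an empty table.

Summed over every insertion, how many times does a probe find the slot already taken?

947 hashes to 12; slot 12 is free => place at 12.
833 hashes to 0; slot 0 is free => place at 0.
143 hashes to 7; slot 7 is free => place at 7.
408 hashes to 0, h2=9; 0 taken => place at 9.
266 hashes to 11; slot 11 is free => place at 11.
969 hashes to 0, h2=10; 0 taken => place at 10.
Table: [833, ., ., ., ., ., ., 143, ., 408, 969, 266, 947, ., ., ., .]

2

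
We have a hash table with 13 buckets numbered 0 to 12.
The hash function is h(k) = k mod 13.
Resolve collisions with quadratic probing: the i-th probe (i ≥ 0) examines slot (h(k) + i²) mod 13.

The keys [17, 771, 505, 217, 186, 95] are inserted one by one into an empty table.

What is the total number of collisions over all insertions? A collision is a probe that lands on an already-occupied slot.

Insert 17: h=4, slot 4 empty -> index 4.
Insert 771: h=4, slot 4 occupied -> index 5.
Insert 505: h=11, slot 11 empty -> index 11.
Insert 217: h=9, slot 9 empty -> index 9.
Insert 186: h=4, slots 4,5 occupied -> index 8.
Insert 95: h=4, slots 4,5,8 occupied -> index 0.
Table: [95, -, -, -, 17, 771, -, -, 186, 217, -, 505, -]

6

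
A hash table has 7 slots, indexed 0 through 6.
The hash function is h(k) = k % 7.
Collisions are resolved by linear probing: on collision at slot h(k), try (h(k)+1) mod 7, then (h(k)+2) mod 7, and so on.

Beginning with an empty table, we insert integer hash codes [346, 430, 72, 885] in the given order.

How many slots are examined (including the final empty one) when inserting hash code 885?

3

346: h=3 -> slot 3
430: h=3, probe 3,4 -> slot 4
72: h=2 -> slot 2
885: h=3, probe 3,4,5 -> slot 5
Table: [., ., 72, 346, 430, 885, .]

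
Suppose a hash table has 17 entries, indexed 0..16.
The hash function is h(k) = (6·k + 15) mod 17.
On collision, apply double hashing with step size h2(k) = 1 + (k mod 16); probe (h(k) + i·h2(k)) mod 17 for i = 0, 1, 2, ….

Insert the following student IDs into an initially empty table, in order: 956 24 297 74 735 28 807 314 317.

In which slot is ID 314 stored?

11

956: h=5 → slot 5
24: h=6 → slot 6
297: h=12 → slot 12
74: h=0 → slot 0
735: h=5, h2=16, probe 5,4 → slot 4
28: h=13 → slot 13
807: h=12, h2=8, probe 12,3 → slot 3
314: h=12, h2=11, probe 12,6,0,11 → slot 11
317: h=13, h2=14, probe 13,10 → slot 10
Table: [74, ., ., 807, 735, 956, 24, ., ., ., 317, 314, 297, 28, ., ., .]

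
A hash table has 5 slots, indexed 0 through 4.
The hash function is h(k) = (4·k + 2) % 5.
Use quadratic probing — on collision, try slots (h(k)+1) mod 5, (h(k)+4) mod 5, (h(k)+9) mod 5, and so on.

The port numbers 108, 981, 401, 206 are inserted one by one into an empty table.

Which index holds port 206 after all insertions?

Insert 108: h=4, slot 4 empty -> index 4.
Insert 981: h=1, slot 1 empty -> index 1.
Insert 401: h=1, slot 1 occupied -> index 2.
Insert 206: h=1, slots 1,2 occupied -> index 0.
Table: [206, 981, 401, _, 108]

0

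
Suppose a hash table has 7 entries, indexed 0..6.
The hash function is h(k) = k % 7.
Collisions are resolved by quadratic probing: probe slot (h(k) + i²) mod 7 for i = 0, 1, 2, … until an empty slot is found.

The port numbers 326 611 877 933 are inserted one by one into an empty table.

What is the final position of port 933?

6

326: h=4 => slot 4
611: h=2 => slot 2
877: h=2, probe 2,3 => slot 3
933: h=2, probe 2,3,6 => slot 6
Table: [_, _, 611, 877, 326, _, 933]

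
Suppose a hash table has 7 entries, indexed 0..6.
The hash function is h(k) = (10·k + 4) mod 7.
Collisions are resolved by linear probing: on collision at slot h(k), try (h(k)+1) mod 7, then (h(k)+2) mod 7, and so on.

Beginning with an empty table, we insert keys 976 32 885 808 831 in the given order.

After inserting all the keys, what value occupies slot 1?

Insert 976: h=6, slot 6 empty => index 6.
Insert 32: h=2, slot 2 empty => index 2.
Insert 885: h=6, slot 6 occupied => index 0.
Insert 808: h=6, slots 6,0 occupied => index 1.
Insert 831: h=5, slot 5 empty => index 5.
Table: [885, 808, 32, -, -, 831, 976]

808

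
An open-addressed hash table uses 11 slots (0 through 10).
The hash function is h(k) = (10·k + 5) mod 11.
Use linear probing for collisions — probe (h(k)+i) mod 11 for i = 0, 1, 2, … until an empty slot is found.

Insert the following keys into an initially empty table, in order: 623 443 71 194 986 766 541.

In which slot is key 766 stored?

Insert 623: h=9, slot 9 empty → index 9.
Insert 443: h=2, slot 2 empty → index 2.
Insert 71: h=0, slot 0 empty → index 0.
Insert 194: h=9, slot 9 occupied → index 10.
Insert 986: h=9, slots 9,10,0 occupied → index 1.
Insert 766: h=9, slots 9,10,0,1,2 occupied → index 3.
Insert 541: h=3, slot 3 occupied → index 4.
Table: [71, 986, 443, 766, 541, -, -, -, -, 623, 194]

3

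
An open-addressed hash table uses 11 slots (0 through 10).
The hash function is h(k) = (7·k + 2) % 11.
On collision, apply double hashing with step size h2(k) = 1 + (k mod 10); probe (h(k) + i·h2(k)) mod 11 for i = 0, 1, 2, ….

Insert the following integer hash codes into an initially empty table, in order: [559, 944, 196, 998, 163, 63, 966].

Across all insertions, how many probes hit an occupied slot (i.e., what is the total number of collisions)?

8

559: h=10 → slot 10
944: h=10, h2=5, probe 10,4 → slot 4
196: h=10, h2=7, probe 10,6 → slot 6
998: h=3 → slot 3
163: h=10, h2=4, probe 10,3,7 → slot 7
63: h=3, h2=4, probe 3,7,0 → slot 0
966: h=10, h2=7, probe 10,6,2 → slot 2
Table: [63, —, 966, 998, 944, —, 196, 163, —, —, 559]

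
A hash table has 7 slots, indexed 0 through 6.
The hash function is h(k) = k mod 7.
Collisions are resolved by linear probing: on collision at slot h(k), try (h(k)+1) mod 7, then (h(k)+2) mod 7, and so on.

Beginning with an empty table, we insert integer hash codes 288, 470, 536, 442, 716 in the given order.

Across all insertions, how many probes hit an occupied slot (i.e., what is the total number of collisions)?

6

288: h=1 -> slot 1
470: h=1, probe 1,2 -> slot 2
536: h=4 -> slot 4
442: h=1, probe 1,2,3 -> slot 3
716: h=2, probe 2,3,4,5 -> slot 5
Table: [_, 288, 470, 442, 536, 716, _]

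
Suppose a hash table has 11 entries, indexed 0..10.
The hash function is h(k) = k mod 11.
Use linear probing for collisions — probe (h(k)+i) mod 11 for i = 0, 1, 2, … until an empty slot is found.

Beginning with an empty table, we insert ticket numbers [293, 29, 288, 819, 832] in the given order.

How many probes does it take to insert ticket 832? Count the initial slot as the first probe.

293: h=7 => slot 7
29: h=7, probe 7,8 => slot 8
288: h=2 => slot 2
819: h=5 => slot 5
832: h=7, probe 7,8,9 => slot 9
Table: [—, —, 288, —, —, 819, —, 293, 29, 832, —]

3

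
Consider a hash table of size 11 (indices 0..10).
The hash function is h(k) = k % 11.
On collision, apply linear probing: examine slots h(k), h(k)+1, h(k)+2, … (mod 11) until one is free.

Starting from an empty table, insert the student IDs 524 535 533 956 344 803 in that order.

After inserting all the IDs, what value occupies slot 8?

524: h=7 => slot 7
535: h=7, probe 7,8 => slot 8
533: h=5 => slot 5
956: h=10 => slot 10
344: h=3 => slot 3
803: h=0 => slot 0
Table: [803, ∅, ∅, 344, ∅, 533, ∅, 524, 535, ∅, 956]

535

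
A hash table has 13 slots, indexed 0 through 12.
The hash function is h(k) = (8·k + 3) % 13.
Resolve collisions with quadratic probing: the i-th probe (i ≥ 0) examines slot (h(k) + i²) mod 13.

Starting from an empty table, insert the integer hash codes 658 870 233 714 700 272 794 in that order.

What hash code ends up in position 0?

700

658 hashes to 2; slot 2 is free => place at 2.
870 hashes to 8; slot 8 is free => place at 8.
233 hashes to 8; 8 taken => place at 9.
714 hashes to 8; 8,9 taken => place at 12.
700 hashes to 0; slot 0 is free => place at 0.
272 hashes to 8; 8,9,12 taken => place at 4.
794 hashes to 11; slot 11 is free => place at 11.
Table: [700, -, 658, -, 272, -, -, -, 870, 233, -, 794, 714]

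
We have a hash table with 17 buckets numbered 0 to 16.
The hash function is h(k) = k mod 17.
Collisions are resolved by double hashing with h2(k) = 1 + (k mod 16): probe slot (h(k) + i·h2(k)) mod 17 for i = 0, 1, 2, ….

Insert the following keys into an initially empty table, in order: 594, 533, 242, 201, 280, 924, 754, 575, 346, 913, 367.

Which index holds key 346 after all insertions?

0

594 hashes to 16; slot 16 is free → place at 16.
533 hashes to 6; slot 6 is free → place at 6.
242 hashes to 4; slot 4 is free → place at 4.
201 hashes to 14; slot 14 is free → place at 14.
280 hashes to 8; slot 8 is free → place at 8.
924 hashes to 6, h2=13; 6 taken → place at 2.
754 hashes to 6, h2=3; 6 taken → place at 9.
575 hashes to 14, h2=16; 14 taken → place at 13.
346 hashes to 6, h2=11; 6 taken → place at 0.
913 hashes to 12; slot 12 is free → place at 12.
367 hashes to 10; slot 10 is free → place at 10.
Table: [346, ., 924, ., 242, ., 533, ., 280, 754, 367, ., 913, 575, 201, ., 594]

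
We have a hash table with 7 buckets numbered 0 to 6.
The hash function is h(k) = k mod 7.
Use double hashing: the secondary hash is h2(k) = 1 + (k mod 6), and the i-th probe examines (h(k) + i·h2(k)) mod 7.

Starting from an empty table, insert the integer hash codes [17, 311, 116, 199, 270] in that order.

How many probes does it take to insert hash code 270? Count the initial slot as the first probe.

17: h=3 => slot 3
311: h=3, h2=6, probe 3,2 => slot 2
116: h=4 => slot 4
199: h=3, h2=2, probe 3,5 => slot 5
270: h=4, h2=1, probe 4,5,6 => slot 6
Table: [—, —, 311, 17, 116, 199, 270]

3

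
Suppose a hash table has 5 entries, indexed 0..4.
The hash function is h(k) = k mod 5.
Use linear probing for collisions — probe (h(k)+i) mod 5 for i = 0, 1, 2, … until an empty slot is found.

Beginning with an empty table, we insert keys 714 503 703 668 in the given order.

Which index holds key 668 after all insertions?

1

714: h=4 => slot 4
503: h=3 => slot 3
703: h=3, probe 3,4,0 => slot 0
668: h=3, probe 3,4,0,1 => slot 1
Table: [703, 668, ., 503, 714]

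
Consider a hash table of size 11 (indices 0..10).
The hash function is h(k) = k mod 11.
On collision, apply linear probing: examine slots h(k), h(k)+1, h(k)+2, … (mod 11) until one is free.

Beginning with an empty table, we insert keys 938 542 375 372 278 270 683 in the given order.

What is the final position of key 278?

5

Insert 938: h=3, slot 3 empty → index 3.
Insert 542: h=3, slot 3 occupied → index 4.
Insert 375: h=1, slot 1 empty → index 1.
Insert 372: h=9, slot 9 empty → index 9.
Insert 278: h=3, slots 3,4 occupied → index 5.
Insert 270: h=6, slot 6 empty → index 6.
Insert 683: h=1, slot 1 occupied → index 2.
Table: [—, 375, 683, 938, 542, 278, 270, —, —, 372, —]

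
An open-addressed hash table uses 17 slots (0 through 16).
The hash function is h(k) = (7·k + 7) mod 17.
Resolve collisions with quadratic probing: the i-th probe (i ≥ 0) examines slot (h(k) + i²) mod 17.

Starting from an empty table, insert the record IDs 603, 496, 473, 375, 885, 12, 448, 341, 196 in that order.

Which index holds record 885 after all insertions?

15

603 hashes to 12; slot 12 is free → place at 12.
496 hashes to 11; slot 11 is free → place at 11.
473 hashes to 3; slot 3 is free → place at 3.
375 hashes to 14; slot 14 is free → place at 14.
885 hashes to 14; 14 taken → place at 15.
12 hashes to 6; slot 6 is free → place at 6.
448 hashes to 15; 15 taken → place at 16.
341 hashes to 14; 14,15 taken → place at 1.
196 hashes to 2; slot 2 is free → place at 2.
Table: [., 341, 196, 473, ., ., 12, ., ., ., ., 496, 603, ., 375, 885, 448]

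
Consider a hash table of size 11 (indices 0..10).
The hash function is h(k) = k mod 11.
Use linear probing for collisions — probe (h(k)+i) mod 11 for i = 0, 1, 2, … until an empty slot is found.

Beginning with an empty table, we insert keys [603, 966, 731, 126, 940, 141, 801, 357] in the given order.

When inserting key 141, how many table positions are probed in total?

603: h=9 => slot 9
966: h=9, probe 9,10 => slot 10
731: h=5 => slot 5
126: h=5, probe 5,6 => slot 6
940: h=5, probe 5,6,7 => slot 7
141: h=9, probe 9,10,0 => slot 0
801: h=9, probe 9,10,0,1 => slot 1
357: h=5, probe 5,6,7,8 => slot 8
Table: [141, 801, -, -, -, 731, 126, 940, 357, 603, 966]

3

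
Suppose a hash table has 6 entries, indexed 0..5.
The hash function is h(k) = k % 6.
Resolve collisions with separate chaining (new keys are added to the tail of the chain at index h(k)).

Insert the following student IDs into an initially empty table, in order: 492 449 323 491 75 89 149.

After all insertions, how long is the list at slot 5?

492 → bucket 0
449 → bucket 5
323 → bucket 5 (collision)
491 → bucket 5 (collision)
75 → bucket 3
89 → bucket 5 (collision)
149 → bucket 5 (collision)
Final buckets:
0: 492
1: .
2: .
3: 75
4: .
5: 449 -> 323 -> 491 -> 89 -> 149

5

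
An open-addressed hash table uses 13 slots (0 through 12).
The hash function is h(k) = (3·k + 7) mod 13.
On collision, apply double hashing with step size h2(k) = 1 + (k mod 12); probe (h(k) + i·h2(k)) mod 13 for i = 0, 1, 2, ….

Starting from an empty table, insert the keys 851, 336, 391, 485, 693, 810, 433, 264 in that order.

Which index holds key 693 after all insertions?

3

851 hashes to 12; slot 12 is free → place at 12.
336 hashes to 1; slot 1 is free → place at 1.
391 hashes to 10; slot 10 is free → place at 10.
485 hashes to 6; slot 6 is free → place at 6.
693 hashes to 6, h2=10; 6 taken → place at 3.
810 hashes to 6, h2=7; 6 taken → place at 0.
433 hashes to 6, h2=2; 6 taken → place at 8.
264 hashes to 6, h2=1; 6 taken → place at 7.
Table: [810, 336, _, 693, _, _, 485, 264, 433, _, 391, _, 851]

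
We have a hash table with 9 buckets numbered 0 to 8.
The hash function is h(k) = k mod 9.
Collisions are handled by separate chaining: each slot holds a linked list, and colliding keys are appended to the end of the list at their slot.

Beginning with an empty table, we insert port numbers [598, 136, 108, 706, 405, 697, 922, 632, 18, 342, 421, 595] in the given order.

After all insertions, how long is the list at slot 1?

598 → bucket 4
136 → bucket 1
108 → bucket 0
706 → bucket 4 (collision)
405 → bucket 0 (collision)
697 → bucket 4 (collision)
922 → bucket 4 (collision)
632 → bucket 2
18 → bucket 0 (collision)
342 → bucket 0 (collision)
421 → bucket 7
595 → bucket 1 (collision)
Final buckets:
0: 108 -> 405 -> 18 -> 342
1: 136 -> 595
2: 632
3: ∅
4: 598 -> 706 -> 697 -> 922
5: ∅
6: ∅
7: 421
8: ∅

2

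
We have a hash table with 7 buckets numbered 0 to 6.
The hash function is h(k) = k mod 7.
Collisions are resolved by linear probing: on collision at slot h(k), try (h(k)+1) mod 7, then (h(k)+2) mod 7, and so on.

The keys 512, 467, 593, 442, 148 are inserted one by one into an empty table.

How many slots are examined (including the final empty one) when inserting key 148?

512: h=1 → slot 1
467: h=5 → slot 5
593: h=5, probe 5,6 → slot 6
442: h=1, probe 1,2 → slot 2
148: h=1, probe 1,2,3 → slot 3
Table: [., 512, 442, 148, ., 467, 593]

3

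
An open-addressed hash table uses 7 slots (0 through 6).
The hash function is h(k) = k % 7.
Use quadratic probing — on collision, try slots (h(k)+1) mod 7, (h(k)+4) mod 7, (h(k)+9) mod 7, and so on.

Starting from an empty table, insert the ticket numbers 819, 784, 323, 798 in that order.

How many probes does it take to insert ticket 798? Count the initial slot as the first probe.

819 hashes to 0; slot 0 is free → place at 0.
784 hashes to 0; 0 taken → place at 1.
323 hashes to 1; 1 taken → place at 2.
798 hashes to 0; 0,1 taken → place at 4.
Table: [819, 784, 323, —, 798, —, —]

3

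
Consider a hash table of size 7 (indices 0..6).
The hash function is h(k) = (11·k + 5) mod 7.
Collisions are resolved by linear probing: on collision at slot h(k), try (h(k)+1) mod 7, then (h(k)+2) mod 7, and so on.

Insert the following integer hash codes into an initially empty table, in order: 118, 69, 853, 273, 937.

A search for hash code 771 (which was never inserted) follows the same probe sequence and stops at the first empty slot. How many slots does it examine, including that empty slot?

118 hashes to 1; slot 1 is free -> place at 1.
69 hashes to 1; 1 taken -> place at 2.
853 hashes to 1; 1,2 taken -> place at 3.
273 hashes to 5; slot 5 is free -> place at 5.
937 hashes to 1; 1,2,3 taken -> place at 4.
Table: [—, 118, 69, 853, 937, 273, —]
Lookup 771: h=2, probe 2,3,4,5,6 → slot 6 empty, not found.

5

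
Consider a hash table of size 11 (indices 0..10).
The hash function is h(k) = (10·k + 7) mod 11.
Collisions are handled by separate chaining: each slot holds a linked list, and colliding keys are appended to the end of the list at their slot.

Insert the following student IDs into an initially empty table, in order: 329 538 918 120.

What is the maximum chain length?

3

329 -> bucket 8
538 -> bucket 8 (collision)
918 -> bucket 2
120 -> bucket 8 (collision)
Final buckets:
0: _
1: _
2: 918
3: _
4: _
5: _
6: _
7: _
8: 329 -> 538 -> 120
9: _
10: _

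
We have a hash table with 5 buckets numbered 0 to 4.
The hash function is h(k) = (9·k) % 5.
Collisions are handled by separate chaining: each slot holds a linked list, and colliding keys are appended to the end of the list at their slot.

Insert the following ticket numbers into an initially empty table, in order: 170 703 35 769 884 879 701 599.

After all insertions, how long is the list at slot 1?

Insert 170: h=0, bucket 0 empty → new chain.
Insert 703: h=2, bucket 2 empty → new chain.
Insert 35: h=0, bucket 0 nonempty → append to chain.
Insert 769: h=1, bucket 1 empty → new chain.
Insert 884: h=1, bucket 1 nonempty → append to chain.
Insert 879: h=1, bucket 1 nonempty → append to chain.
Insert 701: h=4, bucket 4 empty → new chain.
Insert 599: h=1, bucket 1 nonempty → append to chain.
Final buckets:
0: 170 -> 35
1: 769 -> 884 -> 879 -> 599
2: 703
3: -
4: 701

4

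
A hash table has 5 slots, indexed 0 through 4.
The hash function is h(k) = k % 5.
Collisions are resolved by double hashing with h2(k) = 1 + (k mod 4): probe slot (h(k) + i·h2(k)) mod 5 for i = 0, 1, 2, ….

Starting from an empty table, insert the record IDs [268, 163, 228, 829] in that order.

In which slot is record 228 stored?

Insert 268: h=3, slot 3 empty -> index 3.
Insert 163: h=3, h2=4, slot 3 occupied -> index 2.
Insert 228: h=3, h2=1, slot 3 occupied -> index 4.
Insert 829: h=4, h2=2, slot 4 occupied -> index 1.
Table: [., 829, 163, 268, 228]

4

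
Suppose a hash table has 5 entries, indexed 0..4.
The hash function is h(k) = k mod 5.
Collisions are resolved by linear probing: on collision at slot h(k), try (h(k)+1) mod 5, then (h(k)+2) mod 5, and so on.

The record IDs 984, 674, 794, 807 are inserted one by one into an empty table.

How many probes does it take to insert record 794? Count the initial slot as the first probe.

984: h=4 => slot 4
674: h=4, probe 4,0 => slot 0
794: h=4, probe 4,0,1 => slot 1
807: h=2 => slot 2
Table: [674, 794, 807, ., 984]

3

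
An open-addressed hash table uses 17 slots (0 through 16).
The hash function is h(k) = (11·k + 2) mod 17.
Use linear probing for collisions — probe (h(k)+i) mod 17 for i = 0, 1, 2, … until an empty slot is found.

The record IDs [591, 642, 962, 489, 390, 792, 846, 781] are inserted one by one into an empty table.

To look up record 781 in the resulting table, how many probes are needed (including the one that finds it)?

8

Insert 591: h=9, slot 9 empty => index 9.
Insert 642: h=9, slot 9 occupied => index 10.
Insert 962: h=10, slot 10 occupied => index 11.
Insert 489: h=9, slots 9,10,11 occupied => index 12.
Insert 390: h=8, slot 8 empty => index 8.
Insert 792: h=10, slots 10,11,12 occupied => index 13.
Insert 846: h=9, slots 9,10,11,12,13 occupied => index 14.
Insert 781: h=8, slots 8,9,10,11,12,13,14 occupied => index 15.
Table: [_, _, _, _, _, _, _, _, 390, 591, 642, 962, 489, 792, 846, 781, _]
Lookup 781: h=8, probe 8,9,10,11,12,13,14,15 → found at 15.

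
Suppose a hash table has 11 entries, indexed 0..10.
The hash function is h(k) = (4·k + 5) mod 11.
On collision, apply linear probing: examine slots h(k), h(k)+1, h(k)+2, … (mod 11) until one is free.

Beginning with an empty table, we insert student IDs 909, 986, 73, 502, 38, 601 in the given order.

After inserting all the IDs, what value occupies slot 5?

909: h=0 → slot 0
986: h=0, probe 0,1 → slot 1
73: h=0, probe 0,1,2 → slot 2
502: h=0, probe 0,1,2,3 → slot 3
38: h=3, probe 3,4 → slot 4
601: h=0, probe 0,1,2,3,4,5 → slot 5
Table: [909, 986, 73, 502, 38, 601, -, -, -, -, -]

601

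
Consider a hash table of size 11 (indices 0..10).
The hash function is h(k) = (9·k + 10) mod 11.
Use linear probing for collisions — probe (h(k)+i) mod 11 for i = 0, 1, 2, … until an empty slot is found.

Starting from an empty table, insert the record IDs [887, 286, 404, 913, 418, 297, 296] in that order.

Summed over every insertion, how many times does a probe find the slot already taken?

Insert 887: h=7, slot 7 empty => index 7.
Insert 286: h=10, slot 10 empty => index 10.
Insert 404: h=5, slot 5 empty => index 5.
Insert 913: h=10, slot 10 occupied => index 0.
Insert 418: h=10, slots 10,0 occupied => index 1.
Insert 297: h=10, slots 10,0,1 occupied => index 2.
Insert 296: h=1, slots 1,2 occupied => index 3.
Table: [913, 418, 297, 296, _, 404, _, 887, _, _, 286]

8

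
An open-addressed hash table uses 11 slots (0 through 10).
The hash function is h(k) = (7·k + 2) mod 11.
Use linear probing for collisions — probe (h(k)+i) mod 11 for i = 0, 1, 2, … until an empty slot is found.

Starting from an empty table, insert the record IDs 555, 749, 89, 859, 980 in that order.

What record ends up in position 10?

89

555: h=4 => slot 4
749: h=9 => slot 9
89: h=9, probe 9,10 => slot 10
859: h=9, probe 9,10,0 => slot 0
980: h=9, probe 9,10,0,1 => slot 1
Table: [859, 980, —, —, 555, —, —, —, —, 749, 89]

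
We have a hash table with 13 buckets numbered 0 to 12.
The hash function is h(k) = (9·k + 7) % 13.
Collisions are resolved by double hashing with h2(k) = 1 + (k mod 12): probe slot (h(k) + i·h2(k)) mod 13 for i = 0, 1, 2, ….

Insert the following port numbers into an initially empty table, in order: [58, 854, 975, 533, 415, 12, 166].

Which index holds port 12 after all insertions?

58: h=9 => slot 9
854: h=10 => slot 10
975: h=7 => slot 7
533: h=7, h2=6, probe 7,0 => slot 0
415: h=11 => slot 11
12: h=11, h2=1, probe 11,12 => slot 12
166: h=6 => slot 6
Table: [533, ∅, ∅, ∅, ∅, ∅, 166, 975, ∅, 58, 854, 415, 12]

12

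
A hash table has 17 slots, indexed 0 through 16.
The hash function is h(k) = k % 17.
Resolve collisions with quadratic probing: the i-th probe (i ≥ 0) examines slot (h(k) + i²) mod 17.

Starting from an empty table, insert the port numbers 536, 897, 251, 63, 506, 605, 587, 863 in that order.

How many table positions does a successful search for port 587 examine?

4

536 hashes to 9; slot 9 is free -> place at 9.
897 hashes to 13; slot 13 is free -> place at 13.
251 hashes to 13; 13 taken -> place at 14.
63 hashes to 12; slot 12 is free -> place at 12.
506 hashes to 13; 13,14 taken -> place at 0.
605 hashes to 10; slot 10 is free -> place at 10.
587 hashes to 9; 9,10,13 taken -> place at 1.
863 hashes to 13; 13,14,0 taken -> place at 5.
Table: [506, 587, —, —, —, 863, —, —, —, 536, 605, —, 63, 897, 251, —, —]
Lookup 587: h=9, probe 9,10,13,1 → found at 1.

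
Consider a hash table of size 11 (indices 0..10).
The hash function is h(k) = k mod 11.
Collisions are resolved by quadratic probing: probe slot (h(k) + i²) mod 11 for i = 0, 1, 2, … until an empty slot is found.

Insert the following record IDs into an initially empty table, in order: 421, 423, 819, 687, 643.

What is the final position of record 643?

10

421: h=3 => slot 3
423: h=5 => slot 5
819: h=5, probe 5,6 => slot 6
687: h=5, probe 5,6,9 => slot 9
643: h=5, probe 5,6,9,3,10 => slot 10
Table: [—, —, —, 421, —, 423, 819, —, —, 687, 643]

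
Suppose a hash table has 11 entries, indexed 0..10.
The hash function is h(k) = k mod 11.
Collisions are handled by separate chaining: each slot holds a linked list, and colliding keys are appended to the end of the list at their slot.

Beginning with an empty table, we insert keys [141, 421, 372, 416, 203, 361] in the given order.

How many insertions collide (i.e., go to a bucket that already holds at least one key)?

3

Insert 141: h=9, bucket 9 empty → new chain.
Insert 421: h=3, bucket 3 empty → new chain.
Insert 372: h=9, bucket 9 nonempty → append to chain.
Insert 416: h=9, bucket 9 nonempty → append to chain.
Insert 203: h=5, bucket 5 empty → new chain.
Insert 361: h=9, bucket 9 nonempty → append to chain.
Final buckets:
0: —
1: —
2: —
3: 421
4: —
5: 203
6: —
7: —
8: —
9: 141 -> 372 -> 416 -> 361
10: —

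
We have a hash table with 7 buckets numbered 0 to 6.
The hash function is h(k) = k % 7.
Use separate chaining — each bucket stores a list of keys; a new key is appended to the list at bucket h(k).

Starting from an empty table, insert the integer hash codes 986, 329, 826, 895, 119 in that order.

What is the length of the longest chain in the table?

Insert 986: h=6, bucket 6 empty -> new chain.
Insert 329: h=0, bucket 0 empty -> new chain.
Insert 826: h=0, bucket 0 nonempty -> append to chain.
Insert 895: h=6, bucket 6 nonempty -> append to chain.
Insert 119: h=0, bucket 0 nonempty -> append to chain.
Final buckets:
0: 329 -> 826 -> 119
1: _
2: _
3: _
4: _
5: _
6: 986 -> 895

3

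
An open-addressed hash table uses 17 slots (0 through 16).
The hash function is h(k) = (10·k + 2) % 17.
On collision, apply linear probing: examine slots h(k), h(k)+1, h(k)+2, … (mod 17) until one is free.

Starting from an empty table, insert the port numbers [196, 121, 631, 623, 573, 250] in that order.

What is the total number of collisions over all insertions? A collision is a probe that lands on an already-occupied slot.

2

Insert 196: h=7, slot 7 empty → index 7.
Insert 121: h=5, slot 5 empty → index 5.
Insert 631: h=5, slot 5 occupied → index 6.
Insert 623: h=10, slot 10 empty → index 10.
Insert 573: h=3, slot 3 empty → index 3.
Insert 250: h=3, slot 3 occupied → index 4.
Table: [_, _, _, 573, 250, 121, 631, 196, _, _, 623, _, _, _, _, _, _]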